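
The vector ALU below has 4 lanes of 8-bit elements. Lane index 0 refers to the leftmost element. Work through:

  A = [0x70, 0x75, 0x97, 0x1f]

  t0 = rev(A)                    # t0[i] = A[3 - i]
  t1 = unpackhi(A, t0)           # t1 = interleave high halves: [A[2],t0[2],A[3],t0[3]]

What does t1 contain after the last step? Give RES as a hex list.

  t0: 1f 97 75 70
  t1: 97 75 1f 70

RES = [ 0x97  0x75  0x1f  0x70 ]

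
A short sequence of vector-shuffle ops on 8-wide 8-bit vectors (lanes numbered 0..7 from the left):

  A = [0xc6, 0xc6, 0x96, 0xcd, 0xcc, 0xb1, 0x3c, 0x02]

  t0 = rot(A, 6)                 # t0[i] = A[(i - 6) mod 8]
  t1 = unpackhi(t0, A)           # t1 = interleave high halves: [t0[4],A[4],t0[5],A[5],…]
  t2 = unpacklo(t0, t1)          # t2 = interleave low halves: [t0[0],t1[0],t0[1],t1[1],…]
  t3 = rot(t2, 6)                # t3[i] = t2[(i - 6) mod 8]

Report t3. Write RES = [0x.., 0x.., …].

RES = [ 0xcd  0xcc  0xcc  0x02  0xb1  0xb1  0x96  0x3c ]

  t0: 96 cd cc b1 3c 02 c6 c6
  t1: 3c cc 02 b1 c6 3c c6 02
  t2: 96 3c cd cc cc 02 b1 b1
  t3: cd cc cc 02 b1 b1 96 3c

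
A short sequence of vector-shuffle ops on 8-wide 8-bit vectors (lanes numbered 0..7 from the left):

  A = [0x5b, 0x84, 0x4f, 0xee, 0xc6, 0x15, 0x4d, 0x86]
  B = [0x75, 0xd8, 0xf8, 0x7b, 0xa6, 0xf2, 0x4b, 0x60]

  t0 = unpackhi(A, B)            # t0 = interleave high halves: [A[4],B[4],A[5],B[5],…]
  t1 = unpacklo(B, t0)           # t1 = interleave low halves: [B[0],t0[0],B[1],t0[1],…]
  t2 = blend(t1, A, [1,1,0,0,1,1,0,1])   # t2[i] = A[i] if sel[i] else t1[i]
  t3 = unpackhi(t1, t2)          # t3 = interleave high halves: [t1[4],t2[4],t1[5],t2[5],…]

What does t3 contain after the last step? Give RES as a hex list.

RES = [0xf8, 0xc6, 0x15, 0x15, 0x7b, 0x7b, 0xf2, 0x86]

t0 = [0xc6, 0xa6, 0x15, 0xf2, 0x4d, 0x4b, 0x86, 0x60]
t1 = [0x75, 0xc6, 0xd8, 0xa6, 0xf8, 0x15, 0x7b, 0xf2]
t2 = [0x5b, 0x84, 0xd8, 0xa6, 0xc6, 0x15, 0x7b, 0x86]
t3 = [0xf8, 0xc6, 0x15, 0x15, 0x7b, 0x7b, 0xf2, 0x86]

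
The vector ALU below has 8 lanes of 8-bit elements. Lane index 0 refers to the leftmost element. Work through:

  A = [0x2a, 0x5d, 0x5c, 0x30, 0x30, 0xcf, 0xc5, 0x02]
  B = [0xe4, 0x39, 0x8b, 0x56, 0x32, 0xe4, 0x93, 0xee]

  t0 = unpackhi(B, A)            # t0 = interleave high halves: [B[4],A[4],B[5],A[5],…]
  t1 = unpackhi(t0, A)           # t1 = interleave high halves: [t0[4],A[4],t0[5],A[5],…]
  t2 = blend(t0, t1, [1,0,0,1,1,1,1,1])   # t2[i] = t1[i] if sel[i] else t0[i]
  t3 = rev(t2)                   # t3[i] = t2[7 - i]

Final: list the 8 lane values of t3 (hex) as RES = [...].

RES = [ 0x02  0x02  0xc5  0xee  0xcf  0xe4  0x30  0x93 ]

  t0: 32 30 e4 cf 93 c5 ee 02
  t1: 93 30 c5 cf ee c5 02 02
  t2: 93 30 e4 cf ee c5 02 02
  t3: 02 02 c5 ee cf e4 30 93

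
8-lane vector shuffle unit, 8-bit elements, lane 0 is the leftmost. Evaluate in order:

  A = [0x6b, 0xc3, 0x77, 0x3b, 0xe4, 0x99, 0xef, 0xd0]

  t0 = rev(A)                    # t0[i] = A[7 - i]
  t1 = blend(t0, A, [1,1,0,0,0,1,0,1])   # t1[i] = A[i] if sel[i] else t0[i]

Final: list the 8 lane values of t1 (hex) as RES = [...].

  t0: d0 ef 99 e4 3b 77 c3 6b
  t1: 6b c3 99 e4 3b 99 c3 d0

RES = [0x6b, 0xc3, 0x99, 0xe4, 0x3b, 0x99, 0xc3, 0xd0]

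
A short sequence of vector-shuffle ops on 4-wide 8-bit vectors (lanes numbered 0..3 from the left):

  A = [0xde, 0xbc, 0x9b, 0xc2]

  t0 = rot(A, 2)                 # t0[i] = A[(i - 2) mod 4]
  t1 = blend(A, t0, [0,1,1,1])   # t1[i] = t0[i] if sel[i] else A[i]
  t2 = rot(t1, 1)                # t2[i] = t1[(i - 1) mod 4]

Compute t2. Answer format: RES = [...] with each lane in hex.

RES = [ 0xbc  0xde  0xc2  0xde ]

t0 = [0x9b, 0xc2, 0xde, 0xbc]
t1 = [0xde, 0xc2, 0xde, 0xbc]
t2 = [0xbc, 0xde, 0xc2, 0xde]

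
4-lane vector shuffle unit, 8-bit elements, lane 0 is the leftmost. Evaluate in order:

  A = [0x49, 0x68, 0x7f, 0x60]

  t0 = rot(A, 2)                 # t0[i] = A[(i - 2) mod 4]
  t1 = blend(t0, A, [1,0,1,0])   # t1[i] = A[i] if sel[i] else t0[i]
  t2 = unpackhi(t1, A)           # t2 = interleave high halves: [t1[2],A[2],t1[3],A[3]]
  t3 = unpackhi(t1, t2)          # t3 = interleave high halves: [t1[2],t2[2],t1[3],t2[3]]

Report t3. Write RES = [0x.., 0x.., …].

RES = [ 0x7f  0x68  0x68  0x60 ]

  t0: 7f 60 49 68
  t1: 49 60 7f 68
  t2: 7f 7f 68 60
  t3: 7f 68 68 60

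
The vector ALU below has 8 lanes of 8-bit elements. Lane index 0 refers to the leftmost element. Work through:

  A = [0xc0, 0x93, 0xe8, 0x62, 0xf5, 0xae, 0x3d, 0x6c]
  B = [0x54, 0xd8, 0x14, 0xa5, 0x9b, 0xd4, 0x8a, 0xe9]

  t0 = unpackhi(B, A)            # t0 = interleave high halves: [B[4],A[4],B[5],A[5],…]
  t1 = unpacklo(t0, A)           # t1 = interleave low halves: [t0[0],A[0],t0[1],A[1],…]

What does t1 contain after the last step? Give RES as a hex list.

RES = [ 0x9b  0xc0  0xf5  0x93  0xd4  0xe8  0xae  0x62 ]

t0 = [0x9b, 0xf5, 0xd4, 0xae, 0x8a, 0x3d, 0xe9, 0x6c]
t1 = [0x9b, 0xc0, 0xf5, 0x93, 0xd4, 0xe8, 0xae, 0x62]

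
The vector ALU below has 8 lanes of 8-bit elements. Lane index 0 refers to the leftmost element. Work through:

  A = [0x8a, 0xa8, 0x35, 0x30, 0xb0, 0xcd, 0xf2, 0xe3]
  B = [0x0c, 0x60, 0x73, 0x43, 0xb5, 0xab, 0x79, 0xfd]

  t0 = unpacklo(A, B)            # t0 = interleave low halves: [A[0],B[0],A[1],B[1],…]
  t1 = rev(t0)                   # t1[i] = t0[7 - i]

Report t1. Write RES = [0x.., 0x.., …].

RES = [ 0x43  0x30  0x73  0x35  0x60  0xa8  0x0c  0x8a ]

  t0: 8a 0c a8 60 35 73 30 43
  t1: 43 30 73 35 60 a8 0c 8a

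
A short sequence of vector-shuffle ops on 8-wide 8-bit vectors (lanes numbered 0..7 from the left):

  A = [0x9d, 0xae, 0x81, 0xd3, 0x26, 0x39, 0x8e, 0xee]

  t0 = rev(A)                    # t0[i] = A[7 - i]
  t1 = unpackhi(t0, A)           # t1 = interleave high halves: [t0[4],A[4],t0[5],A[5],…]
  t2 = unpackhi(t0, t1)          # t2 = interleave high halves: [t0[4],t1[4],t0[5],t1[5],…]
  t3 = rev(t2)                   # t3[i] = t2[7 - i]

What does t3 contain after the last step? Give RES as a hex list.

RES = [ 0xee  0x9d  0x9d  0xae  0x8e  0x81  0xae  0xd3 ]

t0 = [0xee, 0x8e, 0x39, 0x26, 0xd3, 0x81, 0xae, 0x9d]
t1 = [0xd3, 0x26, 0x81, 0x39, 0xae, 0x8e, 0x9d, 0xee]
t2 = [0xd3, 0xae, 0x81, 0x8e, 0xae, 0x9d, 0x9d, 0xee]
t3 = [0xee, 0x9d, 0x9d, 0xae, 0x8e, 0x81, 0xae, 0xd3]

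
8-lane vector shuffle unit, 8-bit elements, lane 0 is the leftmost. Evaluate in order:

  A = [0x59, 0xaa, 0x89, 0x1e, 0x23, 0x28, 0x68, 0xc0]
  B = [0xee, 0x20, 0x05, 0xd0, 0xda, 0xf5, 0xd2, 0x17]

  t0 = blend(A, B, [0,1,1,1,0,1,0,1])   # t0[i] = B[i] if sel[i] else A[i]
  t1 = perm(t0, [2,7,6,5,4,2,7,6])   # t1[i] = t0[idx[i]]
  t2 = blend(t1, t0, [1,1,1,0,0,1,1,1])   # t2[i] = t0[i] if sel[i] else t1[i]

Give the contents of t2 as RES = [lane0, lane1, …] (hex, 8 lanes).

RES = [ 0x59  0x20  0x05  0xf5  0x23  0xf5  0x68  0x17 ]

t0 = [0x59, 0x20, 0x05, 0xd0, 0x23, 0xf5, 0x68, 0x17]
t1 = [0x05, 0x17, 0x68, 0xf5, 0x23, 0x05, 0x17, 0x68]
t2 = [0x59, 0x20, 0x05, 0xf5, 0x23, 0xf5, 0x68, 0x17]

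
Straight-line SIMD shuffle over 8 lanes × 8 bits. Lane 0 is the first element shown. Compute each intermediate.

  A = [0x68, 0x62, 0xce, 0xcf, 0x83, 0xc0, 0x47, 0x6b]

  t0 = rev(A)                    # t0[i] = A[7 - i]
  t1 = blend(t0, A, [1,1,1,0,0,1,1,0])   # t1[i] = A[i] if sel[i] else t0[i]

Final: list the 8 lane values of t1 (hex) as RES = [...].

→ t0 |6b|47|c0|83|cf|ce|62|68|
→ t1 |68|62|ce|83|cf|c0|47|68|

RES = [0x68, 0x62, 0xce, 0x83, 0xcf, 0xc0, 0x47, 0x68]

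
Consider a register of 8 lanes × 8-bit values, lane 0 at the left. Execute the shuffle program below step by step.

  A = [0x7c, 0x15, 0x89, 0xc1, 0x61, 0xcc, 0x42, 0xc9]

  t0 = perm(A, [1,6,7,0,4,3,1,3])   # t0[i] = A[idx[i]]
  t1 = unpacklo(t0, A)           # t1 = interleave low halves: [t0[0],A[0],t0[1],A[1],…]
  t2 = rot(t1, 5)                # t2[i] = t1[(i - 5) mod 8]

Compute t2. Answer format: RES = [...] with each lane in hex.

RES = [0x15, 0xc9, 0x89, 0x7c, 0xc1, 0x15, 0x7c, 0x42]

→ t0 |15|42|c9|7c|61|c1|15|c1|
→ t1 |15|7c|42|15|c9|89|7c|c1|
→ t2 |15|c9|89|7c|c1|15|7c|42|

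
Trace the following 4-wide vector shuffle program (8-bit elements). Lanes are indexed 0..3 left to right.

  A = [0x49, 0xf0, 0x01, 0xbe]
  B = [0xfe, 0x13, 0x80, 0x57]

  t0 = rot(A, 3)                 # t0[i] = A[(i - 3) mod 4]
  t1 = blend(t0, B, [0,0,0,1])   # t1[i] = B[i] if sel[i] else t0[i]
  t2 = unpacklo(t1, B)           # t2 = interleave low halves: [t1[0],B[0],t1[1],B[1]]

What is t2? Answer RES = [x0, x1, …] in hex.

→ t0 |f0|01|be|49|
→ t1 |f0|01|be|57|
→ t2 |f0|fe|01|13|

RES = [ 0xf0  0xfe  0x01  0x13 ]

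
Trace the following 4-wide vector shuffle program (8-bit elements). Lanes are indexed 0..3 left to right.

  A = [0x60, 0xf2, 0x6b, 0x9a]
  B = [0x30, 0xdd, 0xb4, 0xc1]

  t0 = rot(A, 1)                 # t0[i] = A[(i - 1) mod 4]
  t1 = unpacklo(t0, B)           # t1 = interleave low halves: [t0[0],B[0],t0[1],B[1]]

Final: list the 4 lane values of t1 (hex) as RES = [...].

RES = [ 0x9a  0x30  0x60  0xdd ]

  t0: 9a 60 f2 6b
  t1: 9a 30 60 dd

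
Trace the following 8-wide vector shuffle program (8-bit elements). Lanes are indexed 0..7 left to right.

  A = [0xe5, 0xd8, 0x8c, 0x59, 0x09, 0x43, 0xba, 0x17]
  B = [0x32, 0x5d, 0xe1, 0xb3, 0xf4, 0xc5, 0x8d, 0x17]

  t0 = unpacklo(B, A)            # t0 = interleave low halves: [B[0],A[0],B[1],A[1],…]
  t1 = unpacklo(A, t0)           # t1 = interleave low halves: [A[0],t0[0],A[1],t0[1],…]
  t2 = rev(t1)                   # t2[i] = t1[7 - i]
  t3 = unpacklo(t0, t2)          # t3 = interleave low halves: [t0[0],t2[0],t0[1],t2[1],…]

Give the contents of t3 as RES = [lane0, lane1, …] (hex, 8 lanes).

→ t0 |32|e5|5d|d8|e1|8c|b3|59|
→ t1 |e5|32|d8|e5|8c|5d|59|d8|
→ t2 |d8|59|5d|8c|e5|d8|32|e5|
→ t3 |32|d8|e5|59|5d|5d|d8|8c|

RES = [ 0x32  0xd8  0xe5  0x59  0x5d  0x5d  0xd8  0x8c ]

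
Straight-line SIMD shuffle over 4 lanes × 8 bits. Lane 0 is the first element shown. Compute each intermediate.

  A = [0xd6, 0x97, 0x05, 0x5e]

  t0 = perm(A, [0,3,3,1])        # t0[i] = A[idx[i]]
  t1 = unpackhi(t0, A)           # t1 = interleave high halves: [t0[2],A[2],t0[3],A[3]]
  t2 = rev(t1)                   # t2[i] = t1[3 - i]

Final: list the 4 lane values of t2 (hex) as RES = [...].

t0 = [0xd6, 0x5e, 0x5e, 0x97]
t1 = [0x5e, 0x05, 0x97, 0x5e]
t2 = [0x5e, 0x97, 0x05, 0x5e]

RES = [ 0x5e  0x97  0x05  0x5e ]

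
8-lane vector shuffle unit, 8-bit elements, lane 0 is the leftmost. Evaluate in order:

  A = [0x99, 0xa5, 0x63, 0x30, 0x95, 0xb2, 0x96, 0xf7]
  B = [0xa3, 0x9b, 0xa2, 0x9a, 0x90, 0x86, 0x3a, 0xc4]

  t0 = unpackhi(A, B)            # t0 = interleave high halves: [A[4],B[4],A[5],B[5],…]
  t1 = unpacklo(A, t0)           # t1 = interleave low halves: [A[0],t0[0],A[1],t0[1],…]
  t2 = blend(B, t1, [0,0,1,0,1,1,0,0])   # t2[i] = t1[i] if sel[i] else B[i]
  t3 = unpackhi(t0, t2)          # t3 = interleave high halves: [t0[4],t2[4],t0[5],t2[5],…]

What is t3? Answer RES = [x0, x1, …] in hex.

RES = [0x96, 0x63, 0x3a, 0xb2, 0xf7, 0x3a, 0xc4, 0xc4]

t0 = [0x95, 0x90, 0xb2, 0x86, 0x96, 0x3a, 0xf7, 0xc4]
t1 = [0x99, 0x95, 0xa5, 0x90, 0x63, 0xb2, 0x30, 0x86]
t2 = [0xa3, 0x9b, 0xa5, 0x9a, 0x63, 0xb2, 0x3a, 0xc4]
t3 = [0x96, 0x63, 0x3a, 0xb2, 0xf7, 0x3a, 0xc4, 0xc4]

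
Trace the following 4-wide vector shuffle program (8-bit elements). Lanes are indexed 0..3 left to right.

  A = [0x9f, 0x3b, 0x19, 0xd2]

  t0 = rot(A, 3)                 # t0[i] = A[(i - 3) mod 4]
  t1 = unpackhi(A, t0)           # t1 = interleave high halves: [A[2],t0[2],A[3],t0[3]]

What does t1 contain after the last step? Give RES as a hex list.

RES = [ 0x19  0xd2  0xd2  0x9f ]

  t0: 3b 19 d2 9f
  t1: 19 d2 d2 9f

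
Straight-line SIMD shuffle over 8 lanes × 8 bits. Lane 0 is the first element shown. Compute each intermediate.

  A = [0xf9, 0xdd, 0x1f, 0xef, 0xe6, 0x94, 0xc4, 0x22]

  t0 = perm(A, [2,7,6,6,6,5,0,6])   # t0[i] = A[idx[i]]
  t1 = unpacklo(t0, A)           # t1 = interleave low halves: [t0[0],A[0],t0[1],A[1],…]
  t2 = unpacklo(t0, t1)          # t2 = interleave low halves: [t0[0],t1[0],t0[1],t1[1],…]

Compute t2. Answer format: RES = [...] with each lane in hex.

RES = [0x1f, 0x1f, 0x22, 0xf9, 0xc4, 0x22, 0xc4, 0xdd]

→ t0 |1f|22|c4|c4|c4|94|f9|c4|
→ t1 |1f|f9|22|dd|c4|1f|c4|ef|
→ t2 |1f|1f|22|f9|c4|22|c4|dd|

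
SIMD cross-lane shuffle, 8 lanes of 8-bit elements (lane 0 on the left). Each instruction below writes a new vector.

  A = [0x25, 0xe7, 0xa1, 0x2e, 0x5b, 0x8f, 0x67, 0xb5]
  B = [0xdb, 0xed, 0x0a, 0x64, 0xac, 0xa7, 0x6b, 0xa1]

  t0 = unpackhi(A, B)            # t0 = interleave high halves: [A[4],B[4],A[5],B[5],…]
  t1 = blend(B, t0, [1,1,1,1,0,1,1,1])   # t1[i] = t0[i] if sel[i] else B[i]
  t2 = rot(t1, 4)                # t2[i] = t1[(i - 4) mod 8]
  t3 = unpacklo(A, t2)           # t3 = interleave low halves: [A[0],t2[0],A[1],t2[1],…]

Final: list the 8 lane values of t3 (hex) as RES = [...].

RES = [0x25, 0xac, 0xe7, 0x6b, 0xa1, 0xb5, 0x2e, 0xa1]

  t0: 5b ac 8f a7 67 6b b5 a1
  t1: 5b ac 8f a7 ac 6b b5 a1
  t2: ac 6b b5 a1 5b ac 8f a7
  t3: 25 ac e7 6b a1 b5 2e a1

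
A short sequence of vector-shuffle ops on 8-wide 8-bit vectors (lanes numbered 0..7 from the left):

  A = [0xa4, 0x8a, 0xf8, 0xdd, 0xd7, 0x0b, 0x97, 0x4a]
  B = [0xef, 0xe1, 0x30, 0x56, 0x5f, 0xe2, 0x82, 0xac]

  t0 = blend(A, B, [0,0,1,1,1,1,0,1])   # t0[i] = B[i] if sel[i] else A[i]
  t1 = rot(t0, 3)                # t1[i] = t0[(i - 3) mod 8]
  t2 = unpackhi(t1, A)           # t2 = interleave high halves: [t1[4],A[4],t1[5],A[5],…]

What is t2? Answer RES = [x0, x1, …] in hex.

  t0: a4 8a 30 56 5f e2 97 ac
  t1: e2 97 ac a4 8a 30 56 5f
  t2: 8a d7 30 0b 56 97 5f 4a

RES = [0x8a, 0xd7, 0x30, 0x0b, 0x56, 0x97, 0x5f, 0x4a]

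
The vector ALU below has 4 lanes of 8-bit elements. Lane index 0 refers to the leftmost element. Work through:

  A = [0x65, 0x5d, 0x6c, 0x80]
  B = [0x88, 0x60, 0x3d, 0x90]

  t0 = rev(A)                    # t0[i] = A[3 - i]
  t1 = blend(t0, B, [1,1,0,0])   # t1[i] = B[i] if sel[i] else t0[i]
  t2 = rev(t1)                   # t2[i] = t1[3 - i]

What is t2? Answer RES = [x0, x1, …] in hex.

→ t0 |80|6c|5d|65|
→ t1 |88|60|5d|65|
→ t2 |65|5d|60|88|

RES = [ 0x65  0x5d  0x60  0x88 ]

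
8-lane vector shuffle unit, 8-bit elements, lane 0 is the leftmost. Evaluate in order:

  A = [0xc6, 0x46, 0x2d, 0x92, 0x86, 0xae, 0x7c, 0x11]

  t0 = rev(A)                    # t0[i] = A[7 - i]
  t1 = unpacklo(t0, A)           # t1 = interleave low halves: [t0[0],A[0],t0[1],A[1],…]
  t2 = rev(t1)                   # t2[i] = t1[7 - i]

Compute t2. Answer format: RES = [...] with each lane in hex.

RES = [0x92, 0x86, 0x2d, 0xae, 0x46, 0x7c, 0xc6, 0x11]

→ t0 |11|7c|ae|86|92|2d|46|c6|
→ t1 |11|c6|7c|46|ae|2d|86|92|
→ t2 |92|86|2d|ae|46|7c|c6|11|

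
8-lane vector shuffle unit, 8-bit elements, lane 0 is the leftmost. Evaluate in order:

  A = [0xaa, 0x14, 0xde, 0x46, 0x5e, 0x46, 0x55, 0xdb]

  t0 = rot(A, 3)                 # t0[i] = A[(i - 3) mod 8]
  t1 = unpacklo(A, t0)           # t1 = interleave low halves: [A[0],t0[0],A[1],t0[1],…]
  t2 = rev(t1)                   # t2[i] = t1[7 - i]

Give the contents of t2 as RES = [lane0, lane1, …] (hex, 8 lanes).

→ t0 |46|55|db|aa|14|de|46|5e|
→ t1 |aa|46|14|55|de|db|46|aa|
→ t2 |aa|46|db|de|55|14|46|aa|

RES = [0xaa, 0x46, 0xdb, 0xde, 0x55, 0x14, 0x46, 0xaa]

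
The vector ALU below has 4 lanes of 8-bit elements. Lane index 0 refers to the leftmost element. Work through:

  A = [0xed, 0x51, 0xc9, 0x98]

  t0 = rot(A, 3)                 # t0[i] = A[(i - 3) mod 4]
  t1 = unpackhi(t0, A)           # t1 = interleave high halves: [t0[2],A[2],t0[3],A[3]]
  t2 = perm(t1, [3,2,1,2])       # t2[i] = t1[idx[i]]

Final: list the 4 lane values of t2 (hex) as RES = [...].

t0 = [0x51, 0xc9, 0x98, 0xed]
t1 = [0x98, 0xc9, 0xed, 0x98]
t2 = [0x98, 0xed, 0xc9, 0xed]

RES = [0x98, 0xed, 0xc9, 0xed]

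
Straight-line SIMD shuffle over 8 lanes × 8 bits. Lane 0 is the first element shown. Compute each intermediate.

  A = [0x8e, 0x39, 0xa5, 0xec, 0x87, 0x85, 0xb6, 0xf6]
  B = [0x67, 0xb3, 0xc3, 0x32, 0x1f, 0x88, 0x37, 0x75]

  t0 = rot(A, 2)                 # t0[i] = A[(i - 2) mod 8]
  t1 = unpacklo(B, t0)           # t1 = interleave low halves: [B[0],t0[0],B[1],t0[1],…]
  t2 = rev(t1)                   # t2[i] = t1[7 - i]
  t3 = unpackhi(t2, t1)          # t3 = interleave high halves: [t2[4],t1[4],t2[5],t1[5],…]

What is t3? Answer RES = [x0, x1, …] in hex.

RES = [0xf6, 0xc3, 0xb3, 0x8e, 0xb6, 0x32, 0x67, 0x39]

  t0: b6 f6 8e 39 a5 ec 87 85
  t1: 67 b6 b3 f6 c3 8e 32 39
  t2: 39 32 8e c3 f6 b3 b6 67
  t3: f6 c3 b3 8e b6 32 67 39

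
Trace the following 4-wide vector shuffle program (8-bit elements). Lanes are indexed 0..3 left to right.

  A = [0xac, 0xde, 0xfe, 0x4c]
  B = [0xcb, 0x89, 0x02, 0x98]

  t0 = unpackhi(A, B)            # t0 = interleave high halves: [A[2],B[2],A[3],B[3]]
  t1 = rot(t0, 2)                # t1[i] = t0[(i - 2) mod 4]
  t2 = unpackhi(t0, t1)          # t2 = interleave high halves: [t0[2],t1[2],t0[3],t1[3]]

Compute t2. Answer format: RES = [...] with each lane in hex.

RES = [ 0x4c  0xfe  0x98  0x02 ]

  t0: fe 02 4c 98
  t1: 4c 98 fe 02
  t2: 4c fe 98 02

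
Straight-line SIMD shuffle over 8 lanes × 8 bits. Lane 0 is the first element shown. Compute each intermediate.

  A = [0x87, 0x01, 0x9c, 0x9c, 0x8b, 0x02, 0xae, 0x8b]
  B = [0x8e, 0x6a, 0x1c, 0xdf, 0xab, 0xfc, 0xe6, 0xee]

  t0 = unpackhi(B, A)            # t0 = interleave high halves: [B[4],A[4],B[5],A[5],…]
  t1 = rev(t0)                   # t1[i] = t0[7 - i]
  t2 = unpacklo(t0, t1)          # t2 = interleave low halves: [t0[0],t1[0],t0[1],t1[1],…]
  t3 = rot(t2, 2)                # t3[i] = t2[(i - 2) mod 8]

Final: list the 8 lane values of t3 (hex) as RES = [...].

t0 = [0xab, 0x8b, 0xfc, 0x02, 0xe6, 0xae, 0xee, 0x8b]
t1 = [0x8b, 0xee, 0xae, 0xe6, 0x02, 0xfc, 0x8b, 0xab]
t2 = [0xab, 0x8b, 0x8b, 0xee, 0xfc, 0xae, 0x02, 0xe6]
t3 = [0x02, 0xe6, 0xab, 0x8b, 0x8b, 0xee, 0xfc, 0xae]

RES = [0x02, 0xe6, 0xab, 0x8b, 0x8b, 0xee, 0xfc, 0xae]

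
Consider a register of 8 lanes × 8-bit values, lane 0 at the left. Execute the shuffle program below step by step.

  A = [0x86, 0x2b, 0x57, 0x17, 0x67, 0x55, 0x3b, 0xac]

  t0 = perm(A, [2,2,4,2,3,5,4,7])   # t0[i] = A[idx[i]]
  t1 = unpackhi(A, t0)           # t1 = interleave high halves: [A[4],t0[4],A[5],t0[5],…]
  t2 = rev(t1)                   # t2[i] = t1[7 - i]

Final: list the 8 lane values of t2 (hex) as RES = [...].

→ t0 |57|57|67|57|17|55|67|ac|
→ t1 |67|17|55|55|3b|67|ac|ac|
→ t2 |ac|ac|67|3b|55|55|17|67|

RES = [ 0xac  0xac  0x67  0x3b  0x55  0x55  0x17  0x67 ]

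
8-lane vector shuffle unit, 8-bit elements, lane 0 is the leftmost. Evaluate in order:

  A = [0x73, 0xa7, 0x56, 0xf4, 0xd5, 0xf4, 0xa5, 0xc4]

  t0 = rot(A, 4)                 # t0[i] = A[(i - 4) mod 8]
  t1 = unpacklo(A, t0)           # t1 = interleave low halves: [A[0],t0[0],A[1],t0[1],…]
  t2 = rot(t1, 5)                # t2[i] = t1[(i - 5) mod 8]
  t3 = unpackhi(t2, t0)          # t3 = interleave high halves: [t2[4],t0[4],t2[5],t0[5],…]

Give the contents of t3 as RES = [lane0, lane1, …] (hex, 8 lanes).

RES = [ 0xc4  0x73  0x73  0xa7  0xd5  0x56  0xa7  0xf4 ]

t0 = [0xd5, 0xf4, 0xa5, 0xc4, 0x73, 0xa7, 0x56, 0xf4]
t1 = [0x73, 0xd5, 0xa7, 0xf4, 0x56, 0xa5, 0xf4, 0xc4]
t2 = [0xf4, 0x56, 0xa5, 0xf4, 0xc4, 0x73, 0xd5, 0xa7]
t3 = [0xc4, 0x73, 0x73, 0xa7, 0xd5, 0x56, 0xa7, 0xf4]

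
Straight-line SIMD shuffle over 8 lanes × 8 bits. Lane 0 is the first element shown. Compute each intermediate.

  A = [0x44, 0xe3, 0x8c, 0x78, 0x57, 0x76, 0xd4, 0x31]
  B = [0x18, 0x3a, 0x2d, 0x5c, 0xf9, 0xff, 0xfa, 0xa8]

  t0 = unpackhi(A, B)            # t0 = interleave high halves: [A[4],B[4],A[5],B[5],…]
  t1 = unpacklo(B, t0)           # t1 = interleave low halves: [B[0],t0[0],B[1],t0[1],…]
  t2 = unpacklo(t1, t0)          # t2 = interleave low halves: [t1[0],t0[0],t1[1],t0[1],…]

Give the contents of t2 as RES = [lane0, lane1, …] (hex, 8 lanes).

→ t0 |57|f9|76|ff|d4|fa|31|a8|
→ t1 |18|57|3a|f9|2d|76|5c|ff|
→ t2 |18|57|57|f9|3a|76|f9|ff|

RES = [0x18, 0x57, 0x57, 0xf9, 0x3a, 0x76, 0xf9, 0xff]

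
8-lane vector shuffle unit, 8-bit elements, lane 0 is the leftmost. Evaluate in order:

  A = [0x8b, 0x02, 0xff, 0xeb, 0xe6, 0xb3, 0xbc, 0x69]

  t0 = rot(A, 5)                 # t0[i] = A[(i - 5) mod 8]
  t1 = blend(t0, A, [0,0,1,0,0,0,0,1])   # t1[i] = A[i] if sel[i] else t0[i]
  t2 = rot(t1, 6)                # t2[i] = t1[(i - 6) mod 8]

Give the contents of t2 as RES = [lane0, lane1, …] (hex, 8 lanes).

RES = [ 0xff  0xbc  0x69  0x8b  0x02  0x69  0xeb  0xe6 ]

→ t0 |eb|e6|b3|bc|69|8b|02|ff|
→ t1 |eb|e6|ff|bc|69|8b|02|69|
→ t2 |ff|bc|69|8b|02|69|eb|e6|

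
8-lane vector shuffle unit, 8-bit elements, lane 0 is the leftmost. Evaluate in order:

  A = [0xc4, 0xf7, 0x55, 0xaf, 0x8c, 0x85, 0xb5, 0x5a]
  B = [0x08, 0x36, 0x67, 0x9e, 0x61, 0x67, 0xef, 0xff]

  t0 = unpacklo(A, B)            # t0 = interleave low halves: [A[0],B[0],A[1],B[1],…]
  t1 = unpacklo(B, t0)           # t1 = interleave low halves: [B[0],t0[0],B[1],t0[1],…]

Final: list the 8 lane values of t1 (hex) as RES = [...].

  t0: c4 08 f7 36 55 67 af 9e
  t1: 08 c4 36 08 67 f7 9e 36

RES = [ 0x08  0xc4  0x36  0x08  0x67  0xf7  0x9e  0x36 ]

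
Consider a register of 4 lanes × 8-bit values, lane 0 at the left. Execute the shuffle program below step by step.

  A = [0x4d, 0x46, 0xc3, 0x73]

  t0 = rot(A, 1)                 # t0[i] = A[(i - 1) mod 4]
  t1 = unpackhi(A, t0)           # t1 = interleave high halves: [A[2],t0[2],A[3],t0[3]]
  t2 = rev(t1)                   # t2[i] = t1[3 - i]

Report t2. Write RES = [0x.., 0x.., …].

t0 = [0x73, 0x4d, 0x46, 0xc3]
t1 = [0xc3, 0x46, 0x73, 0xc3]
t2 = [0xc3, 0x73, 0x46, 0xc3]

RES = [0xc3, 0x73, 0x46, 0xc3]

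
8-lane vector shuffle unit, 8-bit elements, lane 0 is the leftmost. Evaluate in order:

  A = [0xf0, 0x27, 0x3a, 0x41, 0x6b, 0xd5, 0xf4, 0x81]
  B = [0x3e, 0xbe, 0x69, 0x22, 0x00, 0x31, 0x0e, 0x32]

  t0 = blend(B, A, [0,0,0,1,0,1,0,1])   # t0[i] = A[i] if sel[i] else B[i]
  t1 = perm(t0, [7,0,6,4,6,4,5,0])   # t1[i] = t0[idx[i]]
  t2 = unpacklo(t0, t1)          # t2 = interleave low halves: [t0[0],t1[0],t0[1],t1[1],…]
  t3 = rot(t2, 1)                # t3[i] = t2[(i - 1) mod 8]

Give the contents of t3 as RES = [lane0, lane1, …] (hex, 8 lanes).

→ t0 |3e|be|69|41|00|d5|0e|81|
→ t1 |81|3e|0e|00|0e|00|d5|3e|
→ t2 |3e|81|be|3e|69|0e|41|00|
→ t3 |00|3e|81|be|3e|69|0e|41|

RES = [ 0x00  0x3e  0x81  0xbe  0x3e  0x69  0x0e  0x41 ]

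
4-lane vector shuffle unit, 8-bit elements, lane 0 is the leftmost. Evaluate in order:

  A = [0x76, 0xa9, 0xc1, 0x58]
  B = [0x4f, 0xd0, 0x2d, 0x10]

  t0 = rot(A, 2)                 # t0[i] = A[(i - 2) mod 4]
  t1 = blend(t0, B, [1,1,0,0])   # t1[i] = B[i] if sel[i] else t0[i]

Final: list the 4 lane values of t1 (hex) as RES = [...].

RES = [0x4f, 0xd0, 0x76, 0xa9]

  t0: c1 58 76 a9
  t1: 4f d0 76 a9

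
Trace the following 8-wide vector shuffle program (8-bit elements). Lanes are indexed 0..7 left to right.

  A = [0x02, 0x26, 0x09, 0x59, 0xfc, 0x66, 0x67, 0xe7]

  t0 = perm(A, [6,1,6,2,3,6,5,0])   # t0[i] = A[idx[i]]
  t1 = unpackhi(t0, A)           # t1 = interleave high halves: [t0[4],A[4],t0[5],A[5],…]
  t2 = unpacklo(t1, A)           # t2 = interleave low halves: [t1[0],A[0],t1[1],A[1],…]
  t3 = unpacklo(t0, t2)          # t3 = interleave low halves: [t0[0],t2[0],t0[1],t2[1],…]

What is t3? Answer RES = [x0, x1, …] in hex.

RES = [0x67, 0x59, 0x26, 0x02, 0x67, 0xfc, 0x09, 0x26]

t0 = [0x67, 0x26, 0x67, 0x09, 0x59, 0x67, 0x66, 0x02]
t1 = [0x59, 0xfc, 0x67, 0x66, 0x66, 0x67, 0x02, 0xe7]
t2 = [0x59, 0x02, 0xfc, 0x26, 0x67, 0x09, 0x66, 0x59]
t3 = [0x67, 0x59, 0x26, 0x02, 0x67, 0xfc, 0x09, 0x26]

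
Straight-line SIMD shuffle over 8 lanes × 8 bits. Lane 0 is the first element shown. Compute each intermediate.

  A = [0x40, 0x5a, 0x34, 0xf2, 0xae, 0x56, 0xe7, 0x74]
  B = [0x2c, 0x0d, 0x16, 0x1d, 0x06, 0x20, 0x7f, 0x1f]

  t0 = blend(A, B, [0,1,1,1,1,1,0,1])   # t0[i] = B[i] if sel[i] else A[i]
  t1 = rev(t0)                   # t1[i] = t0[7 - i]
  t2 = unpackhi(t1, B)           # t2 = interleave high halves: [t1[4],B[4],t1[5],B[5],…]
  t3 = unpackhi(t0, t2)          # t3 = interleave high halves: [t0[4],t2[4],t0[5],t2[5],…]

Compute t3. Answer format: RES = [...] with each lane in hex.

RES = [ 0x06  0x0d  0x20  0x7f  0xe7  0x40  0x1f  0x1f ]

  t0: 40 0d 16 1d 06 20 e7 1f
  t1: 1f e7 20 06 1d 16 0d 40
  t2: 1d 06 16 20 0d 7f 40 1f
  t3: 06 0d 20 7f e7 40 1f 1f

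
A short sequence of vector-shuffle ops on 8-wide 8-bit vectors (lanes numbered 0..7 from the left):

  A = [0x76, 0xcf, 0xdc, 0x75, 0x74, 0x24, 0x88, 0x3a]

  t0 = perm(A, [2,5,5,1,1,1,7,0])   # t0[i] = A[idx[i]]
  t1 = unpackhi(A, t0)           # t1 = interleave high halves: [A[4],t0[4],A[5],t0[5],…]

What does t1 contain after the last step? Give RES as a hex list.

RES = [ 0x74  0xcf  0x24  0xcf  0x88  0x3a  0x3a  0x76 ]

→ t0 |dc|24|24|cf|cf|cf|3a|76|
→ t1 |74|cf|24|cf|88|3a|3a|76|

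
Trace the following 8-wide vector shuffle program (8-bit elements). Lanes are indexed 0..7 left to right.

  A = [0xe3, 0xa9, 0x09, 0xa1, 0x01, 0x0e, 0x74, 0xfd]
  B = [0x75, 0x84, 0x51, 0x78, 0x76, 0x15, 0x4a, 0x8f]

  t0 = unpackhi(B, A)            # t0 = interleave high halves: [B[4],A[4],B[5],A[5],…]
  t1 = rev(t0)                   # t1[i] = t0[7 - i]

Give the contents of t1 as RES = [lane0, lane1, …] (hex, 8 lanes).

RES = [0xfd, 0x8f, 0x74, 0x4a, 0x0e, 0x15, 0x01, 0x76]

  t0: 76 01 15 0e 4a 74 8f fd
  t1: fd 8f 74 4a 0e 15 01 76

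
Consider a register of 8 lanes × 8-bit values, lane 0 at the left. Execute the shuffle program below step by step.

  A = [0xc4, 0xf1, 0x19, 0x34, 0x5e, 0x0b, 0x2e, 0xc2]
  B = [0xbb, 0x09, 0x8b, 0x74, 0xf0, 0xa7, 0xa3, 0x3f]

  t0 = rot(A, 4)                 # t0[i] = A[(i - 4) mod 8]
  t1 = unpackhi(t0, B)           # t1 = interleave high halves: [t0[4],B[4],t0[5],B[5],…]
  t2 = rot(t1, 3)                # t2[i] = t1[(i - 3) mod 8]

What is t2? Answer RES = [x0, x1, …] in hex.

RES = [0xa3, 0x34, 0x3f, 0xc4, 0xf0, 0xf1, 0xa7, 0x19]

→ t0 |5e|0b|2e|c2|c4|f1|19|34|
→ t1 |c4|f0|f1|a7|19|a3|34|3f|
→ t2 |a3|34|3f|c4|f0|f1|a7|19|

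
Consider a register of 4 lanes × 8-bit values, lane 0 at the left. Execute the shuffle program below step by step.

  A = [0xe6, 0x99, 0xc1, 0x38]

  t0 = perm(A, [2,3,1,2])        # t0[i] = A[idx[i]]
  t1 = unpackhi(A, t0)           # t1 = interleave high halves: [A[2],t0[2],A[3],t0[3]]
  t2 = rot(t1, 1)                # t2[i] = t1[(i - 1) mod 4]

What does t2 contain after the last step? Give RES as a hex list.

RES = [0xc1, 0xc1, 0x99, 0x38]

  t0: c1 38 99 c1
  t1: c1 99 38 c1
  t2: c1 c1 99 38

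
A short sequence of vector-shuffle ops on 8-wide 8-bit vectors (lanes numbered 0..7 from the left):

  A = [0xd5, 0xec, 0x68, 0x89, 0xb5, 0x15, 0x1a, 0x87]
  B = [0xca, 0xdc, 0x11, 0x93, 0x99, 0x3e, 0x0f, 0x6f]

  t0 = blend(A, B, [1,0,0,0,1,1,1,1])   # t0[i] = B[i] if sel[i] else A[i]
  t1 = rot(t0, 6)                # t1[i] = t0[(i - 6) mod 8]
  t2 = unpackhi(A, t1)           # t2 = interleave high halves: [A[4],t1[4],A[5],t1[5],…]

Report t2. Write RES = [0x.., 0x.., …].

RES = [0xb5, 0x0f, 0x15, 0x6f, 0x1a, 0xca, 0x87, 0xec]

t0 = [0xca, 0xec, 0x68, 0x89, 0x99, 0x3e, 0x0f, 0x6f]
t1 = [0x68, 0x89, 0x99, 0x3e, 0x0f, 0x6f, 0xca, 0xec]
t2 = [0xb5, 0x0f, 0x15, 0x6f, 0x1a, 0xca, 0x87, 0xec]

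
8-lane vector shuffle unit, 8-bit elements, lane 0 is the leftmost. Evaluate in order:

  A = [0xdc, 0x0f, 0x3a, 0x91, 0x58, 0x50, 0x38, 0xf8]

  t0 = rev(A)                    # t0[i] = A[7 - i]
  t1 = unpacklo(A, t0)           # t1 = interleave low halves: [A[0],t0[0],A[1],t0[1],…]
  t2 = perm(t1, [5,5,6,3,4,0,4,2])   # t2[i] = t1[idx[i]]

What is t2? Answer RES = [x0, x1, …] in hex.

t0 = [0xf8, 0x38, 0x50, 0x58, 0x91, 0x3a, 0x0f, 0xdc]
t1 = [0xdc, 0xf8, 0x0f, 0x38, 0x3a, 0x50, 0x91, 0x58]
t2 = [0x50, 0x50, 0x91, 0x38, 0x3a, 0xdc, 0x3a, 0x0f]

RES = [ 0x50  0x50  0x91  0x38  0x3a  0xdc  0x3a  0x0f ]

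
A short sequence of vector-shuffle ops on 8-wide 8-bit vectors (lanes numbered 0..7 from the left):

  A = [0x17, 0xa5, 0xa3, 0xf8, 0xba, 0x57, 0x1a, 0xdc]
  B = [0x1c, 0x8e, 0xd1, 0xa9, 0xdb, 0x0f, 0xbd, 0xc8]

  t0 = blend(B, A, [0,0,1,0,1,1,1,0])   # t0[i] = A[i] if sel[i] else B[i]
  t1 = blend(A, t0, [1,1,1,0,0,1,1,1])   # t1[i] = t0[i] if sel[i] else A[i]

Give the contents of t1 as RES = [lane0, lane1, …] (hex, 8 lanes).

RES = [ 0x1c  0x8e  0xa3  0xf8  0xba  0x57  0x1a  0xc8 ]

→ t0 |1c|8e|a3|a9|ba|57|1a|c8|
→ t1 |1c|8e|a3|f8|ba|57|1a|c8|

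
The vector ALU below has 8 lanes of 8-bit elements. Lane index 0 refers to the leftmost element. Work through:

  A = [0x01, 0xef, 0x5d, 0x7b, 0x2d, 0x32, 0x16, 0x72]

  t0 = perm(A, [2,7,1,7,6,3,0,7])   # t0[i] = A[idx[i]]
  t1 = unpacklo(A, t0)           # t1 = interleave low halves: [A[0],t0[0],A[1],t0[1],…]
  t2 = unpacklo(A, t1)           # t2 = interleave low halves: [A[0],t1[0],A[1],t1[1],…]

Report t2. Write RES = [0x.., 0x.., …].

RES = [ 0x01  0x01  0xef  0x5d  0x5d  0xef  0x7b  0x72 ]

  t0: 5d 72 ef 72 16 7b 01 72
  t1: 01 5d ef 72 5d ef 7b 72
  t2: 01 01 ef 5d 5d ef 7b 72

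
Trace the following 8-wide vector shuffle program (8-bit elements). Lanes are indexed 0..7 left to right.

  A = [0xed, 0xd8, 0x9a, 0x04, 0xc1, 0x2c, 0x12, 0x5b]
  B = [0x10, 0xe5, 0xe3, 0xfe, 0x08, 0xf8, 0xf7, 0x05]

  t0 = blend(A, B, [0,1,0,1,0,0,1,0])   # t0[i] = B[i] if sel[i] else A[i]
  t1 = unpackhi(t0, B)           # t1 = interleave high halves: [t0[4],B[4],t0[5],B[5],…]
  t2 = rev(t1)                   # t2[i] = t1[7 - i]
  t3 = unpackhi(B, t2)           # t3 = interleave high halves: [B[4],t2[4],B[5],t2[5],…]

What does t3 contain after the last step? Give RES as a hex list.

RES = [0x08, 0xf8, 0xf8, 0x2c, 0xf7, 0x08, 0x05, 0xc1]

→ t0 |ed|e5|9a|fe|c1|2c|f7|5b|
→ t1 |c1|08|2c|f8|f7|f7|5b|05|
→ t2 |05|5b|f7|f7|f8|2c|08|c1|
→ t3 |08|f8|f8|2c|f7|08|05|c1|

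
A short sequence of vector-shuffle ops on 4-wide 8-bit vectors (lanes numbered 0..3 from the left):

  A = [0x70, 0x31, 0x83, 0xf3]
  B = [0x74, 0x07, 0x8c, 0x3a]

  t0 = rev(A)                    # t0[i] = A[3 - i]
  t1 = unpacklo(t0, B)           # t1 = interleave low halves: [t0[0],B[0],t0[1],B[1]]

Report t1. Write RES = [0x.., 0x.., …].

→ t0 |f3|83|31|70|
→ t1 |f3|74|83|07|

RES = [ 0xf3  0x74  0x83  0x07 ]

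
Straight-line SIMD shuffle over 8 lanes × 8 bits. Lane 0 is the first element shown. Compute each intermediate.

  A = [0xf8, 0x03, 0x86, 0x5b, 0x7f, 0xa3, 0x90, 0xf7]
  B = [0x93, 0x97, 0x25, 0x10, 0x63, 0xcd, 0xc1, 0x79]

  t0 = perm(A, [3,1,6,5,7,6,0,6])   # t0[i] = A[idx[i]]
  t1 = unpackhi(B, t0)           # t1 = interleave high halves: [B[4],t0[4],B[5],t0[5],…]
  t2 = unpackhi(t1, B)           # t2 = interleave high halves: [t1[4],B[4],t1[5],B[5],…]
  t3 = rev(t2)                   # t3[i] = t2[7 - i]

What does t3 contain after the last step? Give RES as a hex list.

RES = [0x79, 0x90, 0xc1, 0x79, 0xcd, 0xf8, 0x63, 0xc1]

  t0: 5b 03 90 a3 f7 90 f8 90
  t1: 63 f7 cd 90 c1 f8 79 90
  t2: c1 63 f8 cd 79 c1 90 79
  t3: 79 90 c1 79 cd f8 63 c1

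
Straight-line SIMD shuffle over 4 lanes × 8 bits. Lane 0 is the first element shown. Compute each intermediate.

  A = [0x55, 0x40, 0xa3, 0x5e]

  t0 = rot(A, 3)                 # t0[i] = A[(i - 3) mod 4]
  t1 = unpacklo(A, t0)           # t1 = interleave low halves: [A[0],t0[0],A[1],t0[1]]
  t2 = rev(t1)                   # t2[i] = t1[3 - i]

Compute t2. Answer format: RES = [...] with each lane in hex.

→ t0 |40|a3|5e|55|
→ t1 |55|40|40|a3|
→ t2 |a3|40|40|55|

RES = [ 0xa3  0x40  0x40  0x55 ]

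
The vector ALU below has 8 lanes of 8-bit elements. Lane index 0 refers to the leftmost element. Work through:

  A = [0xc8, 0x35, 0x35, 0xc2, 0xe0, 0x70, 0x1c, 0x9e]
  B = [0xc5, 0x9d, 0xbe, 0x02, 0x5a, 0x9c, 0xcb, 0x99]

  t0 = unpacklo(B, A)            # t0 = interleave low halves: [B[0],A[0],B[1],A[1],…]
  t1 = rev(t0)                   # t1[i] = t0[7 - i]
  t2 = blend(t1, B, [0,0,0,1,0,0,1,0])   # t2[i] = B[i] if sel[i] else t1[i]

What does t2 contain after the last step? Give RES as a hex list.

RES = [ 0xc2  0x02  0x35  0x02  0x35  0x9d  0xcb  0xc5 ]

t0 = [0xc5, 0xc8, 0x9d, 0x35, 0xbe, 0x35, 0x02, 0xc2]
t1 = [0xc2, 0x02, 0x35, 0xbe, 0x35, 0x9d, 0xc8, 0xc5]
t2 = [0xc2, 0x02, 0x35, 0x02, 0x35, 0x9d, 0xcb, 0xc5]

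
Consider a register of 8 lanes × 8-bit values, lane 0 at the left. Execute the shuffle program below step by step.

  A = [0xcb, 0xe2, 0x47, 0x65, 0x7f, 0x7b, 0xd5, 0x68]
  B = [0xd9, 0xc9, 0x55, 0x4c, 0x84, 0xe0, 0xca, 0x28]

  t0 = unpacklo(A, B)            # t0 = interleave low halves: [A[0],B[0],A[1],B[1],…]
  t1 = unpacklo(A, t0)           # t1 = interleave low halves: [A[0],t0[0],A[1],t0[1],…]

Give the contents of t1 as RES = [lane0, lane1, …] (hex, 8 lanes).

t0 = [0xcb, 0xd9, 0xe2, 0xc9, 0x47, 0x55, 0x65, 0x4c]
t1 = [0xcb, 0xcb, 0xe2, 0xd9, 0x47, 0xe2, 0x65, 0xc9]

RES = [0xcb, 0xcb, 0xe2, 0xd9, 0x47, 0xe2, 0x65, 0xc9]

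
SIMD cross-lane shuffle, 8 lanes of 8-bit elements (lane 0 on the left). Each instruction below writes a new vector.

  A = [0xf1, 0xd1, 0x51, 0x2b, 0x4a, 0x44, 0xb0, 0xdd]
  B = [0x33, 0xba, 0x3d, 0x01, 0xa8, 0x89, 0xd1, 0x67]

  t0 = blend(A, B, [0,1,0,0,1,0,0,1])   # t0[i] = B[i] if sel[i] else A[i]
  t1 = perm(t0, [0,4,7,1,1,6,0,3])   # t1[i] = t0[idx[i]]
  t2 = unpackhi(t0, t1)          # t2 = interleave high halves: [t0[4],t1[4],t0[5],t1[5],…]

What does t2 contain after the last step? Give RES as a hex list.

t0 = [0xf1, 0xba, 0x51, 0x2b, 0xa8, 0x44, 0xb0, 0x67]
t1 = [0xf1, 0xa8, 0x67, 0xba, 0xba, 0xb0, 0xf1, 0x2b]
t2 = [0xa8, 0xba, 0x44, 0xb0, 0xb0, 0xf1, 0x67, 0x2b]

RES = [ 0xa8  0xba  0x44  0xb0  0xb0  0xf1  0x67  0x2b ]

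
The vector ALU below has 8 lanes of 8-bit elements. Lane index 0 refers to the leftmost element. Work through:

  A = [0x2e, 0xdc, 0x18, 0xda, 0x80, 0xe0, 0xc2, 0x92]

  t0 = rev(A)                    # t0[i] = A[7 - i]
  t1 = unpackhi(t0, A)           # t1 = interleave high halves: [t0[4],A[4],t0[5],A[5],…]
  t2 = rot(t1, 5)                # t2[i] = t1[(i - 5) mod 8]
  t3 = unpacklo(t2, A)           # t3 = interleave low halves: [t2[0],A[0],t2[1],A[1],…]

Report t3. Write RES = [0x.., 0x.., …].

  t0: 92 c2 e0 80 da 18 dc 2e
  t1: da 80 18 e0 dc c2 2e 92
  t2: e0 dc c2 2e 92 da 80 18
  t3: e0 2e dc dc c2 18 2e da

RES = [ 0xe0  0x2e  0xdc  0xdc  0xc2  0x18  0x2e  0xda ]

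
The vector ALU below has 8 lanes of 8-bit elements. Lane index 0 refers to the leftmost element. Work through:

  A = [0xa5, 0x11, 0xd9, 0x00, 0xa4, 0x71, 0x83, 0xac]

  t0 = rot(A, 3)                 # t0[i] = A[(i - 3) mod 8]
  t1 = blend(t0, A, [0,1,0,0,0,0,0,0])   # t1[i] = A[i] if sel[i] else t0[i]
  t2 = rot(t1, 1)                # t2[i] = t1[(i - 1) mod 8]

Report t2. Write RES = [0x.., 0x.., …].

  t0: 71 83 ac a5 11 d9 00 a4
  t1: 71 11 ac a5 11 d9 00 a4
  t2: a4 71 11 ac a5 11 d9 00

RES = [0xa4, 0x71, 0x11, 0xac, 0xa5, 0x11, 0xd9, 0x00]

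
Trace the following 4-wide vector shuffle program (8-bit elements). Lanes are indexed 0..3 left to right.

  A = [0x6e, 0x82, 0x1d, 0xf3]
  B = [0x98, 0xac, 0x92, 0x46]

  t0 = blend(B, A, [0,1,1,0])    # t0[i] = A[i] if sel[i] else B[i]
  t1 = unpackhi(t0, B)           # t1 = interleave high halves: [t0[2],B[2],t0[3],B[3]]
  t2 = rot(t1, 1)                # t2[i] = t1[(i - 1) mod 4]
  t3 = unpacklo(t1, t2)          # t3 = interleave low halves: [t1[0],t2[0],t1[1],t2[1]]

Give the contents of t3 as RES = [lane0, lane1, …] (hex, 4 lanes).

t0 = [0x98, 0x82, 0x1d, 0x46]
t1 = [0x1d, 0x92, 0x46, 0x46]
t2 = [0x46, 0x1d, 0x92, 0x46]
t3 = [0x1d, 0x46, 0x92, 0x1d]

RES = [0x1d, 0x46, 0x92, 0x1d]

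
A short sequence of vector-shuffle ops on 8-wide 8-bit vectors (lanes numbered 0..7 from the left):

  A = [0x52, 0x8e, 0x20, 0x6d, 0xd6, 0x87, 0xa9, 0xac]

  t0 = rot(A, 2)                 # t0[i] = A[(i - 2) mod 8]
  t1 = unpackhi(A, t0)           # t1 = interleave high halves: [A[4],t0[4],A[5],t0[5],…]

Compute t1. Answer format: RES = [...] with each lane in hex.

RES = [0xd6, 0x20, 0x87, 0x6d, 0xa9, 0xd6, 0xac, 0x87]

t0 = [0xa9, 0xac, 0x52, 0x8e, 0x20, 0x6d, 0xd6, 0x87]
t1 = [0xd6, 0x20, 0x87, 0x6d, 0xa9, 0xd6, 0xac, 0x87]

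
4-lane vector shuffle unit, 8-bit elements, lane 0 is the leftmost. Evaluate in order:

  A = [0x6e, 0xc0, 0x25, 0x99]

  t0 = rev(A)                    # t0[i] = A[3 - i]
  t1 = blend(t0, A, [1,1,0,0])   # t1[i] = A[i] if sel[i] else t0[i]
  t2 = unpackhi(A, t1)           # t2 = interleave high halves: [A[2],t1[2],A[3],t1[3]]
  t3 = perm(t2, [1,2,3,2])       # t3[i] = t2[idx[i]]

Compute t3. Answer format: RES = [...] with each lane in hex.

RES = [0xc0, 0x99, 0x6e, 0x99]

→ t0 |99|25|c0|6e|
→ t1 |6e|c0|c0|6e|
→ t2 |25|c0|99|6e|
→ t3 |c0|99|6e|99|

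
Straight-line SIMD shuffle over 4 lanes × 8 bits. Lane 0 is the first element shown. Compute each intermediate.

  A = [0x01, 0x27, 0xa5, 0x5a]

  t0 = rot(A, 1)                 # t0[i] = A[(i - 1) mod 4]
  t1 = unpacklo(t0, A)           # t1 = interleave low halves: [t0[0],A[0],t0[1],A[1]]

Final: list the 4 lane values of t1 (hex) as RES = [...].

  t0: 5a 01 27 a5
  t1: 5a 01 01 27

RES = [ 0x5a  0x01  0x01  0x27 ]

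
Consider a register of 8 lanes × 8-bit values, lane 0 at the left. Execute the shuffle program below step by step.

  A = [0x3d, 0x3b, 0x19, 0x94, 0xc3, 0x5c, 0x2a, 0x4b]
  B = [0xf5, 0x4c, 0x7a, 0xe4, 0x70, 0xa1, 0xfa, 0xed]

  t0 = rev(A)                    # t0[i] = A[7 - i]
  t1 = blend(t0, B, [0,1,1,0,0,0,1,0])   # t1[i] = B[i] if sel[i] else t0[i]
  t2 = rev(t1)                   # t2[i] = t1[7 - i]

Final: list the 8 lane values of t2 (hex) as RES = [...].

  t0: 4b 2a 5c c3 94 19 3b 3d
  t1: 4b 4c 7a c3 94 19 fa 3d
  t2: 3d fa 19 94 c3 7a 4c 4b

RES = [ 0x3d  0xfa  0x19  0x94  0xc3  0x7a  0x4c  0x4b ]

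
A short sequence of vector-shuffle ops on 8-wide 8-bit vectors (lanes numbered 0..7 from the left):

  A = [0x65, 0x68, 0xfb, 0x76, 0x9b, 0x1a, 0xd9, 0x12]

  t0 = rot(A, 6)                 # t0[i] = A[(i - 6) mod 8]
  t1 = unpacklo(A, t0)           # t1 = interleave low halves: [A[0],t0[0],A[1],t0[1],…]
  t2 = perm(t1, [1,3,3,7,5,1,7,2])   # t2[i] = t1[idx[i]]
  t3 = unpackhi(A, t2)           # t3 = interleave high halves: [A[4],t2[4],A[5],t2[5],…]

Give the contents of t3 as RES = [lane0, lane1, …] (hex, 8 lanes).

RES = [0x9b, 0x9b, 0x1a, 0xfb, 0xd9, 0x1a, 0x12, 0x68]

→ t0 |fb|76|9b|1a|d9|12|65|68|
→ t1 |65|fb|68|76|fb|9b|76|1a|
→ t2 |fb|76|76|1a|9b|fb|1a|68|
→ t3 |9b|9b|1a|fb|d9|1a|12|68|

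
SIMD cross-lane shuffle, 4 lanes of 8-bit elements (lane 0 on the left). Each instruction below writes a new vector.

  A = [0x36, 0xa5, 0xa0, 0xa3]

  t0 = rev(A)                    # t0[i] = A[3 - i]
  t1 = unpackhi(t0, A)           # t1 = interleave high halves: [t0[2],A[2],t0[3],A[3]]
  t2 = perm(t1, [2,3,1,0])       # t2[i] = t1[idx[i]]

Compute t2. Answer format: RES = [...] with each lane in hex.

RES = [0x36, 0xa3, 0xa0, 0xa5]

→ t0 |a3|a0|a5|36|
→ t1 |a5|a0|36|a3|
→ t2 |36|a3|a0|a5|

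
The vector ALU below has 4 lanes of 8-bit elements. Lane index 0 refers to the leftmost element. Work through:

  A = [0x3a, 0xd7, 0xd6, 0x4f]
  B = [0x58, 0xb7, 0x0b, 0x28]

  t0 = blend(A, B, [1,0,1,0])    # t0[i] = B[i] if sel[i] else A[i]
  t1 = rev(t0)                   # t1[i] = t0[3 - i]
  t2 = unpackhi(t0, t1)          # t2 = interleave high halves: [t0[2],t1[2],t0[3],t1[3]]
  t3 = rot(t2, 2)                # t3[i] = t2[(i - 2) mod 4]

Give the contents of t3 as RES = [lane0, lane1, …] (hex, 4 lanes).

  t0: 58 d7 0b 4f
  t1: 4f 0b d7 58
  t2: 0b d7 4f 58
  t3: 4f 58 0b d7

RES = [0x4f, 0x58, 0x0b, 0xd7]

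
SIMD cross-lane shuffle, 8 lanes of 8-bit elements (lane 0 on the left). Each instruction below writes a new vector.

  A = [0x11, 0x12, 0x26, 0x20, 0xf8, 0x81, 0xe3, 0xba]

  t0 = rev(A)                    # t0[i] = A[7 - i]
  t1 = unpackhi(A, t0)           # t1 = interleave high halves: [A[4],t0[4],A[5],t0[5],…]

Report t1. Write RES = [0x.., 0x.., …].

RES = [ 0xf8  0x20  0x81  0x26  0xe3  0x12  0xba  0x11 ]

→ t0 |ba|e3|81|f8|20|26|12|11|
→ t1 |f8|20|81|26|e3|12|ba|11|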